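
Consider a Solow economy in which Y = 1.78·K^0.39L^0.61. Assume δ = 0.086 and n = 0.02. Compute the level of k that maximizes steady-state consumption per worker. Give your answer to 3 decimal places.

k_gold ≈ 21.777

The effective depreciation rate is n + δ = 0.02 + 0.086 = 0.106.
Golden rule sets MPK = n+δ: 0.39·1.78·k^(0.39−1) = 0.106, so k_gold = (0.39·1.78/0.106)^(1/0.61) ≈ 21.7770.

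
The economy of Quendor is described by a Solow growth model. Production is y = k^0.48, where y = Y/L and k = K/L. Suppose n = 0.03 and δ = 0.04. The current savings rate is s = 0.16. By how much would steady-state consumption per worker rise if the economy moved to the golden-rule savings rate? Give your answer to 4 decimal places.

Δc ≈ 1.2732

Capital per worker breaks even when investment replaces (n + δ)·k; here n + δ = 0.07.
Current steady state (s = 0.16): k* = (0.16/0.07)^(1/0.52) ≈ 4.9026, y* = 4.9026^0.48 ≈ 2.1449, c* = (1−0.16)·2.1449 ≈ 1.8017.
Maximizing c = f(k) − (n+δ)·k gives f'(k) = n+δ, i.e. 0.48·k^(0.48−1) = 0.07, so k_gold = (0.48/0.07)^(1/0.52) ≈ 40.5478.
y_gold = 40.5478^0.48 ≈ 5.9132, c_gold = y_gold − 0.07·k_gold ≈ 3.0749.
Gain: Δc = 3.0749 − 1.8017 ≈ 1.2732.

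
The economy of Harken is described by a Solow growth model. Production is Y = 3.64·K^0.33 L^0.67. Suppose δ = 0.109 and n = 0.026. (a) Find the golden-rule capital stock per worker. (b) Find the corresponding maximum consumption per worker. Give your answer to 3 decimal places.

(a) k_gold ≈ 26.112; (b) c_gold ≈ 7.157

The effective depreciation rate is n + δ = 0.026 + 0.109 = 0.135.
Maximizing c = f(k) − (n+δ)·k gives f'(k) = n+δ, i.e. 0.33·3.64·k^(0.33−1) = 0.135, so k_gold = (0.33·3.64/0.135)^(1/0.67) ≈ 26.1119.
y_gold = 3.64·26.1119^0.33 ≈ 10.6821; c_gold = y_gold − 0.135·k_gold ≈ 7.1570.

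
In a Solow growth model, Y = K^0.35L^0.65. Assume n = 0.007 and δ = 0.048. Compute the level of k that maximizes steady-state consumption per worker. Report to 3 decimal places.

Break-even investment rate: n + δ = 0.007 + 0.048 = 0.055.
At the golden rule the marginal product of capital equals n+δ: 0.35·k^(0.35−1) = 0.055. Solving, k_gold = (0.35/0.055)^(1/0.65) ≈ 17.2373.

k_gold ≈ 17.237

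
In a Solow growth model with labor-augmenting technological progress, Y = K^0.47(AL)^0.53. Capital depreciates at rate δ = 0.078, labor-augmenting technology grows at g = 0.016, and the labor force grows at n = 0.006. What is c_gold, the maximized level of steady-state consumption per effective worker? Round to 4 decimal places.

Capital per effective worker breaks even when investment replaces (n + g + δ)·k; here n + g + δ = 0.1.
Maximizing c = f(k) − (n+g+δ)·k gives f'(k) = n+g+δ, i.e. 0.47·k^(0.47−1) = 0.1, so k_gold = (0.47/0.1)^(1/0.53) ≈ 18.5400.
y_gold = 18.5400^0.47 ≈ 3.9447.
c_gold = y_gold − (n+g+δ)·k_gold = 3.9447 − 0.1·18.5400 ≈ 2.0907.

c_gold ≈ 2.0907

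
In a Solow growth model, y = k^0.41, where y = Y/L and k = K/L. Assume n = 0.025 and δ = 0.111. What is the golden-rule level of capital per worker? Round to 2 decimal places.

n + δ = 0.025 + 0.111 = 0.136.
At the golden rule the marginal product of capital equals n+δ: 0.41·k^(0.41−1) = 0.136. Solving, k_gold = (0.41/0.136)^(1/0.59) ≈ 6.4905.

k_gold ≈ 6.49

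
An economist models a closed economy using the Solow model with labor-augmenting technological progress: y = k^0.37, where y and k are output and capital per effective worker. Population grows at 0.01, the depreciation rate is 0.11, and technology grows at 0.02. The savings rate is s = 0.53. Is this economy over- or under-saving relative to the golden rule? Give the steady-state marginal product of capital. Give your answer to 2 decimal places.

over-saving; MPK ≈ 0.10

Capital per effective worker breaks even when investment replaces (n + g + δ)·k; here n + g + δ = 0.14.
Steady-state k*: s·k^0.37 = 0.14·k gives k* = (0.53/0.14)^(1/0.63) ≈ 8.2736.
MPK = 0.37·8.2736^(-0.63) ≈ 0.0977.
MPK < n+g+δ = 0.14, so the economy is dynamically inefficient (over-saving).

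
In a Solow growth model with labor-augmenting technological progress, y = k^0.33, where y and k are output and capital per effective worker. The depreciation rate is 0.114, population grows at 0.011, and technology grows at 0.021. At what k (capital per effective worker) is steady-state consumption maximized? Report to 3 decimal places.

Break-even investment rate: n + g + δ = 0.011 + 0.021 + 0.114 = 0.146.
Golden rule sets MPK = n+g+δ: 0.33·k^(0.33−1) = 0.146, so k_gold = (0.33/0.146)^(1/0.67) ≈ 3.3775.

k_gold ≈ 3.378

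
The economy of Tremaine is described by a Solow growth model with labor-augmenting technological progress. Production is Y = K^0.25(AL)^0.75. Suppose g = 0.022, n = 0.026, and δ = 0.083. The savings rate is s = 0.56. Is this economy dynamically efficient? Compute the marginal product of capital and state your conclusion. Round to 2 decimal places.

dynamically inefficient; MPK ≈ 0.06

n + g + δ = 0.026 + 0.022 + 0.083 = 0.131.
Steady-state k*: s·k^0.25 = 0.131·k gives k* = (0.56/0.131)^(1/0.75) ≈ 6.9378.
MPK = 0.25·6.9378^(-0.75) ≈ 0.0585.
MPK < n+g+δ = 0.131, so the economy is dynamically inefficient (over-saving).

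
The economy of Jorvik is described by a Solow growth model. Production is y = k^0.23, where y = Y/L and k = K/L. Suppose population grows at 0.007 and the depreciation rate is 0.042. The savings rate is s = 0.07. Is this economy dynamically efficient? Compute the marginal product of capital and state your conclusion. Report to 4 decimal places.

The effective depreciation rate is n + δ = 0.007 + 0.042 = 0.049.
Steady-state k*: s·k^0.23 = 0.049·k gives k* = (0.07/0.049)^(1/0.77) ≈ 1.5892.
MPK = 0.23·1.5892^(-0.77) ≈ 0.1610.
MPK > n+δ = 0.049, so the economy is dynamically efficient (under-saving).

dynamically efficient; MPK ≈ 0.1610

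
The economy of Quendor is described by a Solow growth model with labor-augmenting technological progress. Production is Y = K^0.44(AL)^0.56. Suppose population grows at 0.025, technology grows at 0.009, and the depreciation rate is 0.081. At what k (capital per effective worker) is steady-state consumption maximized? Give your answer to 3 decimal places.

k_gold ≈ 10.981

Capital per effective worker breaks even when investment replaces (n + g + δ)·k; here n + g + δ = 0.115.
At the golden rule the marginal product of capital equals n+g+δ: 0.44·k^(0.44−1) = 0.115. Solving, k_gold = (0.44/0.115)^(1/0.56) ≈ 10.9808.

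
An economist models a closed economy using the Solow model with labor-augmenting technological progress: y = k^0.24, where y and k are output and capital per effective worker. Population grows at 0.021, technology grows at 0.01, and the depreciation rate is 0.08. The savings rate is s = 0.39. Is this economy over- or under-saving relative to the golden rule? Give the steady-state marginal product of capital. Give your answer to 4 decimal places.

Capital per effective worker breaks even when investment replaces (n + g + δ)·k; here n + g + δ = 0.111.
Steady-state k*: s·k^0.24 = 0.111·k gives k* = (0.39/0.111)^(1/0.76) ≈ 5.2249.
MPK = 0.24·5.2249^(-0.76) ≈ 0.0683.
MPK < n+g+δ = 0.111, so the economy is dynamically inefficient (over-saving).

over-saving; MPK ≈ 0.0683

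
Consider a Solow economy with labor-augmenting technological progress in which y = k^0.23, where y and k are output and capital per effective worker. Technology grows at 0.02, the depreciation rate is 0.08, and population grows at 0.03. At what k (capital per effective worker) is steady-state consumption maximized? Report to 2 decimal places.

n + g + δ = 0.03 + 0.02 + 0.08 = 0.13.
At the golden rule the marginal product of capital equals n+g+δ: 0.23·k^(0.23−1) = 0.13. Solving, k_gold = (0.23/0.13)^(1/0.77) ≈ 2.0980.

k_gold ≈ 2.10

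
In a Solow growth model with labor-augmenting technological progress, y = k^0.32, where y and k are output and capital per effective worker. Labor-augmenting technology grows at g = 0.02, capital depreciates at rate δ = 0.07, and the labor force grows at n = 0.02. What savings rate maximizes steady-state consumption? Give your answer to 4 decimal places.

s_gold = 0.3200

n + g + δ = 0.02 + 0.02 + 0.07 = 0.11.
At the golden rule MPK = n+g+δ, and in any Cobb-Douglas steady state s = (n+g+δ)·k/y = MPK·k/y = capital's share 0.32.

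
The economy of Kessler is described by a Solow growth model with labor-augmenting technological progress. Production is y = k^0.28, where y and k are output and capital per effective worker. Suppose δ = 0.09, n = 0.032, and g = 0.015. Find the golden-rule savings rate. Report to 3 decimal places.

Break-even investment rate: n + g + δ = 0.032 + 0.015 + 0.09 = 0.137.
At the golden rule MPK = n+g+δ, and in any Cobb-Douglas steady state s = (n+g+δ)·k/y = MPK·k/y = capital's share 0.28.

s_gold = 0.280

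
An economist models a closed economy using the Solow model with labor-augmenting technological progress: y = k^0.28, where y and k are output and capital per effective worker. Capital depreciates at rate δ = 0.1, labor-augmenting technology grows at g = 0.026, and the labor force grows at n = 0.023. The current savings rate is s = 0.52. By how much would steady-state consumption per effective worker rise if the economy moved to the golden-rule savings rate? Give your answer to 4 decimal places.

Break-even investment rate: n + g + δ = 0.023 + 0.026 + 0.1 = 0.149.
Current steady state (s = 0.52): k* = (0.52/0.149)^(1/0.72) ≈ 5.6743, y* = 5.6743^0.28 ≈ 1.6259, c* = (1−0.52)·1.6259 ≈ 0.7804.
Golden rule sets MPK = n+g+δ: 0.28·k^(0.28−1) = 0.149, so k_gold = (0.28/0.149)^(1/0.72) ≈ 2.4017.
y_gold = 2.4017^0.28 ≈ 1.2780, c_gold = y_gold − 0.149·k_gold ≈ 0.9202.
Gain: Δc = 0.9202 − 0.7804 ≈ 0.1398.

Δc ≈ 0.1398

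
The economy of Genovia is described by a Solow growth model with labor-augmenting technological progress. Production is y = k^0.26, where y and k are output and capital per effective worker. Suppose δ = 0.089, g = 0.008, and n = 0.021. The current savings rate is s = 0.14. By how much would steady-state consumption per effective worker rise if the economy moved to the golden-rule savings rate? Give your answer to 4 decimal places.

n + g + δ = 0.021 + 0.008 + 0.089 = 0.118.
Current steady state (s = 0.14): k* = (0.14/0.118)^(1/0.74) ≈ 1.2599, y* = 1.2599^0.26 ≈ 1.0619, c* = (1−0.14)·1.0619 ≈ 0.9132.
At the golden rule the marginal product of capital equals n+g+δ: 0.26·k^(0.26−1) = 0.118. Solving, k_gold = (0.26/0.118)^(1/0.74) ≈ 2.9083.
y_gold = 2.9083^0.26 ≈ 1.3199, c_gold = y_gold − 0.118·k_gold ≈ 0.9767.
Gain: Δc = 0.9767 − 0.9132 ≈ 0.0635.

Δc ≈ 0.0635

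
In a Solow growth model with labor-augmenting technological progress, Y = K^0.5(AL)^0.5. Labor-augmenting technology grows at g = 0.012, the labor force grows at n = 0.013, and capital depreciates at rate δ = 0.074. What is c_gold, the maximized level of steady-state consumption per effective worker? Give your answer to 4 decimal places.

c_gold ≈ 2.5253

Capital per effective worker breaks even when investment replaces (n + g + δ)·k; here n + g + δ = 0.099.
Golden rule sets MPK = n+g+δ: 0.5·k^(0.5−1) = 0.099, so k_gold = (0.5/0.099)^(1/0.5) ≈ 25.5076.
y_gold = 25.5076^0.5 ≈ 5.0505.
c_gold = y_gold − (n+g+δ)·k_gold = 5.0505 − 0.099·25.5076 ≈ 2.5253.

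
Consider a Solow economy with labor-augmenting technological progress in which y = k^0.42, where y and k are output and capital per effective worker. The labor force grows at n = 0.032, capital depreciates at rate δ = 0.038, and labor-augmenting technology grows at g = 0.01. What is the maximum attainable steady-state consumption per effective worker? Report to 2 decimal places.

c_gold ≈ 1.93

Capital per effective worker breaks even when investment replaces (n + g + δ)·k; here n + g + δ = 0.08.
Maximizing c = f(k) − (n+g+δ)·k gives f'(k) = n+g+δ, i.e. 0.42·k^(0.42−1) = 0.08, so k_gold = (0.42/0.08)^(1/0.58) ≈ 17.4443.
y_gold = 17.4443^0.42 ≈ 3.3227.
c_gold = y_gold − (n+g+δ)·k_gold = 3.3227 − 0.08·17.4443 ≈ 1.9272.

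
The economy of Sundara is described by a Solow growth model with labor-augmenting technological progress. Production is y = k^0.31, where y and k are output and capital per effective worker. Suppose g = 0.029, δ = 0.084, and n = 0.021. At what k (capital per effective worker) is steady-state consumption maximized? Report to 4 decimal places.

k_gold ≈ 3.3722

Capital per effective worker breaks even when investment replaces (n + g + δ)·k; here n + g + δ = 0.134.
Golden rule sets MPK = n+g+δ: 0.31·k^(0.31−1) = 0.134, so k_gold = (0.31/0.134)^(1/0.69) ≈ 3.3722.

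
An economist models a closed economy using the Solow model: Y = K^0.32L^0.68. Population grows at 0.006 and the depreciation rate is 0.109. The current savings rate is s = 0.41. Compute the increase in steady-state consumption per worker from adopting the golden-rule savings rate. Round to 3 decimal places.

n + δ = 0.006 + 0.109 = 0.115.
Current steady state (s = 0.41): k* = (0.41/0.115)^(1/0.68) ≈ 6.4847, y* = 6.4847^0.32 ≈ 1.8189, c* = (1−0.41)·1.8189 ≈ 1.0731.
Maximizing c = f(k) − (n+δ)·k gives f'(k) = n+δ, i.e. 0.32·k^(0.32−1) = 0.115, so k_gold = (0.32/0.115)^(1/0.68) ≈ 4.5041.
y_gold = 4.5041^0.32 ≈ 1.6187, c_gold = y_gold − 0.115·k_gold ≈ 1.1007.
Gain: Δc = 1.1007 − 1.0731 ≈ 0.0275.

Δc ≈ 0.028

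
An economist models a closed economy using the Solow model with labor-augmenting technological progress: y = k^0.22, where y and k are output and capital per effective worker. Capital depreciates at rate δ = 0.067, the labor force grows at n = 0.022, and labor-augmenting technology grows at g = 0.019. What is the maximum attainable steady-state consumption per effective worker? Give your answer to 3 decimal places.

The effective depreciation rate is n + g + δ = 0.022 + 0.019 + 0.067 = 0.108.
Setting f'(k) = n+g+δ gives 0.22·k^(0.22−1) = 0.108, hence k_gold = (0.22/0.108)^(1/0.78) ≈ 2.4897.
y_gold = 2.4897^0.22 ≈ 1.2222.
c_gold = y_gold − (n+g+δ)·k_gold = 1.2222 − 0.108·2.4897 ≈ 0.9533.

c_gold ≈ 0.953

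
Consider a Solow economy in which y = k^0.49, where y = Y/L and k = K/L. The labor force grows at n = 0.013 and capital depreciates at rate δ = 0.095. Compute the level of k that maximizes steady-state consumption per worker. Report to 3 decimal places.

k_gold ≈ 19.399

The effective depreciation rate is n + δ = 0.013 + 0.095 = 0.108.
Maximizing c = f(k) − (n+δ)·k gives f'(k) = n+δ, i.e. 0.49·k^(0.49−1) = 0.108, so k_gold = (0.49/0.108)^(1/0.51) ≈ 19.3994.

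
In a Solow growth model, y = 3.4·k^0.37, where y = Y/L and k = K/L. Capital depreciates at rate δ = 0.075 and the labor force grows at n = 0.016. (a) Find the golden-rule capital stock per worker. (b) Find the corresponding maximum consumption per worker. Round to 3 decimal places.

(a) k_gold ≈ 64.646; (b) c_gold ≈ 10.017

n + δ = 0.016 + 0.075 = 0.091.
Golden rule sets MPK = n+δ: 0.37·3.4·k^(0.37−1) = 0.091, so k_gold = (0.37·3.4/0.091)^(1/0.63) ≈ 64.6455.
y_gold = 3.4·64.6455^0.37 ≈ 15.8993; c_gold = y_gold − 0.091·k_gold ≈ 10.0166.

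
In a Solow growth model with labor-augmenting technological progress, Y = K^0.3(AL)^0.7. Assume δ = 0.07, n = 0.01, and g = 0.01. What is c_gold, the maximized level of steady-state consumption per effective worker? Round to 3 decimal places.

Capital per effective worker breaks even when investment replaces (n + g + δ)·k; here n + g + δ = 0.09.
Setting f'(k) = n+g+δ gives 0.3·k^(0.3−1) = 0.09, hence k_gold = (0.3/0.09)^(1/0.7) ≈ 5.5843.
y_gold = 5.5843^0.3 ≈ 1.6753.
c_gold = y_gold − (n+g+δ)·k_gold = 1.6753 − 0.09·5.5843 ≈ 1.1727.

c_gold ≈ 1.173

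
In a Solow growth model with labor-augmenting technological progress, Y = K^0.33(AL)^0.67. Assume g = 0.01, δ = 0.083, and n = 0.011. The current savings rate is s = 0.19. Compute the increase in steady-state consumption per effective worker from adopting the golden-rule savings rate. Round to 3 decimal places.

Δc ≈ 0.093

n + g + δ = 0.011 + 0.01 + 0.083 = 0.104.
Current steady state (s = 0.19): k* = (0.19/0.104)^(1/0.67) ≈ 2.4583, y* = 2.4583^0.33 ≈ 1.3456, c* = (1−0.19)·1.3456 ≈ 1.0899.
At the golden rule the marginal product of capital equals n+g+δ: 0.33·k^(0.33−1) = 0.104. Solving, k_gold = (0.33/0.104)^(1/0.67) ≈ 5.6037.
y_gold = 5.6037^0.33 ≈ 1.7660, c_gold = y_gold − 0.104·k_gold ≈ 1.1832.
Gain: Δc = 1.1832 − 1.0899 ≈ 0.0933.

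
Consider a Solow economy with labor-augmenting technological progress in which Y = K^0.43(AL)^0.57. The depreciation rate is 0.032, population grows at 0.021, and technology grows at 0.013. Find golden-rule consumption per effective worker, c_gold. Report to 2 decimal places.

n + g + δ = 0.021 + 0.013 + 0.032 = 0.066.
At the golden rule the marginal product of capital equals n+g+δ: 0.43·k^(0.43−1) = 0.066. Solving, k_gold = (0.43/0.066)^(1/0.57) ≈ 26.7878.
y_gold = 26.7878^0.43 ≈ 4.1116.
c_gold = y_gold − (n+g+δ)·k_gold = 4.1116 − 0.066·26.7878 ≈ 2.3436.

c_gold ≈ 2.34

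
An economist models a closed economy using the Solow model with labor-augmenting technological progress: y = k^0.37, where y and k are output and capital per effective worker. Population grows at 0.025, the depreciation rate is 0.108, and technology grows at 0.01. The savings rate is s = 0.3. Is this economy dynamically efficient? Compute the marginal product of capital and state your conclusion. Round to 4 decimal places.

dynamically efficient; MPK ≈ 0.1764

n + g + δ = 0.025 + 0.01 + 0.108 = 0.143.
Steady-state k*: s·k^0.37 = 0.143·k gives k* = (0.3/0.143)^(1/0.63) ≈ 3.2417.
MPK = 0.37·3.2417^(-0.63) ≈ 0.1764.
MPK > n+g+δ = 0.143, so the economy is dynamically efficient (under-saving).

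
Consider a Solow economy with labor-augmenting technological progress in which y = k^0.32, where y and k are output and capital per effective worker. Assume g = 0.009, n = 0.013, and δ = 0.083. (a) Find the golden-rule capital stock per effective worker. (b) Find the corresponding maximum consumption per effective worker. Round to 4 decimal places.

(a) k_gold ≈ 5.1488; (b) c_gold ≈ 1.1488

n + g + δ = 0.013 + 0.009 + 0.083 = 0.105.
Setting f'(k) = n+g+δ gives 0.32·k^(0.32−1) = 0.105, hence k_gold = (0.32/0.105)^(1/0.68) ≈ 5.1488.
y_gold = 5.1488^0.32 ≈ 1.6895; c_gold = y_gold − 0.105·k_gold ≈ 1.1488.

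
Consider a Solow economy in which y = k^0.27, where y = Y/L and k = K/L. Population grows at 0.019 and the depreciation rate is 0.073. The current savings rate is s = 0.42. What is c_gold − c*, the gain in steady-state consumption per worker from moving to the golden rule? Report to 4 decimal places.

Δc ≈ 0.0700

The effective depreciation rate is n + δ = 0.019 + 0.073 = 0.092.
Current steady state (s = 0.42): k* = (0.42/0.092)^(1/0.73) ≈ 8.0052, y* = 8.0052^0.27 ≈ 1.7535, c* = (1−0.42)·1.7535 ≈ 1.0170.
At the golden rule the marginal product of capital equals n+δ: 0.27·k^(0.27−1) = 0.092. Solving, k_gold = (0.27/0.092)^(1/0.73) ≈ 4.3703.
y_gold = 4.3703^0.27 ≈ 1.4892, c_gold = y_gold − 0.092·k_gold ≈ 1.0871.
Gain: Δc = 1.0871 − 1.0170 ≈ 0.0700.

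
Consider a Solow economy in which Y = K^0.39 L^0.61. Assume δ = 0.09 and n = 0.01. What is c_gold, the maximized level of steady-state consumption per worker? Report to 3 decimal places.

c_gold ≈ 1.456

The effective depreciation rate is n + δ = 0.01 + 0.09 = 0.1.
Maximizing c = f(k) − (n+δ)·k gives f'(k) = n+δ, i.e. 0.39·k^(0.39−1) = 0.1, so k_gold = (0.39/0.1)^(1/0.61) ≈ 9.3102.
y_gold = 9.3102^0.39 ≈ 2.3872.
c_gold = y_gold − (n+δ)·k_gold = 2.3872 − 0.1·9.3102 ≈ 1.4562.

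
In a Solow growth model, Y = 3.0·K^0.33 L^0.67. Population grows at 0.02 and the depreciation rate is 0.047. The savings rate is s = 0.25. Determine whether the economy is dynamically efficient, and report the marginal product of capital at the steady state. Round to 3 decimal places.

Capital per worker breaks even when investment replaces (n + δ)·k; here n + δ = 0.067.
Steady-state k*: s·A·k^0.33 = 0.067·k gives k* = (0.25·3.0/0.067)^(1/0.67) ≈ 36.7834.
MPK = 0.33·3.0·36.7834^(-0.67) ≈ 0.0884.
MPK > n+δ = 0.067, so the economy is dynamically efficient (under-saving).

dynamically efficient; MPK ≈ 0.088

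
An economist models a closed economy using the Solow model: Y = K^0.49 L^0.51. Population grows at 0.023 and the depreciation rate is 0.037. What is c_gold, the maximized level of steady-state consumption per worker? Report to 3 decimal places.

c_gold ≈ 3.836

Capital per worker breaks even when investment replaces (n + δ)·k; here n + δ = 0.06.
Setting f'(k) = n+δ gives 0.49·k^(0.49−1) = 0.06, hence k_gold = (0.49/0.06)^(1/0.51) ≈ 61.4219.
y_gold = 61.4219^0.49 ≈ 7.5210.
c_gold = y_gold − (n+δ)·k_gold = 7.5210 − 0.06·61.4219 ≈ 3.8357.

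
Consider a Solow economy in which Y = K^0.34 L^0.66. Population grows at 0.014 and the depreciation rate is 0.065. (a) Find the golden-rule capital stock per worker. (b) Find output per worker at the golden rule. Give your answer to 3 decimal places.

(a) k_gold ≈ 9.128; (b) y_gold ≈ 2.121

Capital per worker breaks even when investment replaces (n + δ)·k; here n + δ = 0.079.
At the golden rule the marginal product of capital equals n+δ: 0.34·k^(0.34−1) = 0.079. Solving, k_gold = (0.34/0.079)^(1/0.66) ≈ 9.1281.
y_gold = 9.1281^0.34 ≈ 2.1209.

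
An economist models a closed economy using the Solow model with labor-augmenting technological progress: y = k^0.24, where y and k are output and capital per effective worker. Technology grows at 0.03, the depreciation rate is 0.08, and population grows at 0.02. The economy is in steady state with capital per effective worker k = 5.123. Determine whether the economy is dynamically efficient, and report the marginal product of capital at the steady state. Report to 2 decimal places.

dynamically inefficient; MPK ≈ 0.07

Capital per effective worker breaks even when investment replaces (n + g + δ)·k; here n + g + δ = 0.13.
MPK = 0.24·k^(0.24−1) = 0.24·5.123^(-0.76) ≈ 0.0693.
MPK < 0.13, so the economy is dynamically inefficient (over-saving).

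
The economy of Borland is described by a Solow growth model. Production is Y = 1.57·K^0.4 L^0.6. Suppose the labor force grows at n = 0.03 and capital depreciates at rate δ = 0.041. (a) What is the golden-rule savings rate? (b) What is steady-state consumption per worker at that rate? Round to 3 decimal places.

(a) s_gold = 0.400; (b) c_gold ≈ 4.029

Capital per worker breaks even when investment replaces (n + δ)·k; here n + δ = 0.071.
For Cobb-Douglas, s_gold equals capital's share: s_gold = 0.4.
Maximizing c = f(k) − (n+δ)·k gives f'(k) = n+δ, i.e. 0.4·1.57·k^(0.4−1) = 0.071, so k_gold = (0.4·1.57/0.071)^(1/0.6) ≈ 37.8299.
y_gold = 1.57·37.8299^0.4 ≈ 6.7148; c_gold = (1−0.4)·y_gold ≈ 4.0289.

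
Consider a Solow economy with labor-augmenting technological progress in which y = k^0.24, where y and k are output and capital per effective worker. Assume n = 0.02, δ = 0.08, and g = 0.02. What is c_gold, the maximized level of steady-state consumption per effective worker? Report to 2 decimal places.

c_gold ≈ 0.95

Break-even investment rate: n + g + δ = 0.02 + 0.02 + 0.08 = 0.12.
Golden rule sets MPK = n+g+δ: 0.24·k^(0.24−1) = 0.12, so k_gold = (0.24/0.12)^(1/0.76) ≈ 2.4894.
y_gold = 2.4894^0.24 ≈ 1.2447.
c_gold = y_gold − (n+g+δ)·k_gold = 1.2447 − 0.12·2.4894 ≈ 0.9460.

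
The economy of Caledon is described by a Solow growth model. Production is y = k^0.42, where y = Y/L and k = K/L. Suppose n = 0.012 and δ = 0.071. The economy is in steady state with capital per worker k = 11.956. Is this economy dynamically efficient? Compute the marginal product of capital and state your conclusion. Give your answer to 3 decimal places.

dynamically efficient; MPK ≈ 0.100

Break-even investment rate: n + δ = 0.012 + 0.071 = 0.083.
MPK = 0.42·k^(0.42−1) = 0.42·11.956^(-0.58) ≈ 0.0996.
MPK > 0.083, so the economy is dynamically efficient (under-saving).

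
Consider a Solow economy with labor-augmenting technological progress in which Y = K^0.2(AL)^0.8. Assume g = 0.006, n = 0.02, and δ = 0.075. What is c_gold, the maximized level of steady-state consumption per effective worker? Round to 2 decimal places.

Break-even investment rate: n + g + δ = 0.02 + 0.006 + 0.075 = 0.101.
Golden rule sets MPK = n+g+δ: 0.2·k^(0.2−1) = 0.101, so k_gold = (0.2/0.101)^(1/0.8) ≈ 2.3490.
y_gold = 2.3490^0.2 ≈ 1.1863.
c_gold = y_gold − (n+g+δ)·k_gold = 1.1863 − 0.101·2.3490 ≈ 0.9490.

c_gold ≈ 0.95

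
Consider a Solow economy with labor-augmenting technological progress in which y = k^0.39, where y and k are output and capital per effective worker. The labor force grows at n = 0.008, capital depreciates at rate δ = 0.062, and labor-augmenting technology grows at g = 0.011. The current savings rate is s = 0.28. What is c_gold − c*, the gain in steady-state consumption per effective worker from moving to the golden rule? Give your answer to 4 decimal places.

Δc ≈ 0.0750

n + g + δ = 0.008 + 0.011 + 0.062 = 0.081.
Current steady state (s = 0.28): k* = (0.28/0.081)^(1/0.61) ≈ 7.6396, y* = 7.6396^0.39 ≈ 2.2100, c* = (1−0.28)·2.2100 ≈ 1.5912.
Setting f'(k) = n+g+δ gives 0.39·k^(0.39−1) = 0.081, hence k_gold = (0.39/0.081)^(1/0.61) ≈ 13.1517.
y_gold = 13.1517^0.39 ≈ 2.7315, c_gold = y_gold − 0.081·k_gold ≈ 1.6662.
Gain: Δc = 1.6662 − 1.5912 ≈ 0.0750.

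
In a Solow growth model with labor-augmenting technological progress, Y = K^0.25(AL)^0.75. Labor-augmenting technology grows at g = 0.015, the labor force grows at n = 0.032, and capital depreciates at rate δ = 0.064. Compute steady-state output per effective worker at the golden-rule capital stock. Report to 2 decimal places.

Break-even investment rate: n + g + δ = 0.032 + 0.015 + 0.064 = 0.111.
Setting f'(k) = n+g+δ gives 0.25·k^(0.25−1) = 0.111, hence k_gold = (0.25/0.111)^(1/0.75) ≈ 2.9523.
Output: y_gold = k_gold^0.25 = 2.9523^0.25 ≈ 1.3108.

y_gold ≈ 1.31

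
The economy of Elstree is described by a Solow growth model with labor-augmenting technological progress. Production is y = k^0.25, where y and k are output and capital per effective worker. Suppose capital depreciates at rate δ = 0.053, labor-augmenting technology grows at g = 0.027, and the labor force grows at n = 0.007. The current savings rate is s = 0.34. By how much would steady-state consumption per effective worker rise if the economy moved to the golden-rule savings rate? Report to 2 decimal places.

The effective depreciation rate is n + g + δ = 0.007 + 0.027 + 0.053 = 0.087.
Current steady state (s = 0.34): k* = (0.34/0.087)^(1/0.75) ≈ 6.1557, y* = 6.1557^0.25 ≈ 1.5751, c* = (1−0.34)·1.5751 ≈ 1.0396.
Golden rule sets MPK = n+g+δ: 0.25·k^(0.25−1) = 0.087, so k_gold = (0.25/0.087)^(1/0.75) ≈ 4.0853.
y_gold = 4.0853^0.25 ≈ 1.4217, c_gold = y_gold − 0.087·k_gold ≈ 1.0663.
Gain: Δc = 1.0663 − 1.0396 ≈ 0.0267.

Δc ≈ 0.03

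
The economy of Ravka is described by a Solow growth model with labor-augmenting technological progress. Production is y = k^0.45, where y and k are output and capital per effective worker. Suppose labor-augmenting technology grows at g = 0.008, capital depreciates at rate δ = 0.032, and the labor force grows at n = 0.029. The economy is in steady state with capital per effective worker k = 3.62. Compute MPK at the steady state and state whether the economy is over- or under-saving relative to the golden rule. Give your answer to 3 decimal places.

n + g + δ = 0.029 + 0.008 + 0.032 = 0.069.
MPK = 0.45·k^(0.45−1) = 0.45·3.62^(-0.55) ≈ 0.2218.
MPK > 0.069, so the economy is dynamically efficient (under-saving).

under-saving; MPK ≈ 0.222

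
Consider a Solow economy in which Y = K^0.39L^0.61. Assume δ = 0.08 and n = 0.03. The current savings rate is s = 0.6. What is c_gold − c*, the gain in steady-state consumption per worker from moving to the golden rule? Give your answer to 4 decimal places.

n + δ = 0.03 + 0.08 = 0.11.
Current steady state (s = 0.6): k* = (0.6/0.11)^(1/0.61) ≈ 16.1362, y* = 16.1362^0.39 ≈ 2.9583, c* = (1−0.6)·2.9583 ≈ 1.1833.
At the golden rule the marginal product of capital equals n+δ: 0.39·k^(0.39−1) = 0.11. Solving, k_gold = (0.39/0.11)^(1/0.61) ≈ 7.9635.
y_gold = 7.9635^0.39 ≈ 2.2461, c_gold = y_gold − 0.11·k_gold ≈ 1.3701.
Gain: Δc = 1.3701 − 1.1833 ≈ 0.1868.

Δc ≈ 0.1868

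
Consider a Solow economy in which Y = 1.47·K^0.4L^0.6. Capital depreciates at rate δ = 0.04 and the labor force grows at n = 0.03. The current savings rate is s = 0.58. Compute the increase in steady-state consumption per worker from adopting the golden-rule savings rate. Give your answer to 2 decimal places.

Δc ≈ 0.38

Break-even investment rate: n + δ = 0.03 + 0.04 = 0.07.
Current steady state (s = 0.58): k* = (0.58·1.47/0.07)^(1/0.6) ≈ 64.4781, y* = 1.47·64.4781^0.4 ≈ 7.7818, c* = (1−0.58)·7.7818 ≈ 3.2684.
Setting f'(k) = n+δ gives 0.4·1.47·k^(0.4−1) = 0.07, hence k_gold = (0.4·1.47/0.07)^(1/0.6) ≈ 34.7109.
y_gold = 1.47·34.7109^0.4 ≈ 6.0744, c_gold = y_gold − 0.07·k_gold ≈ 3.6446.
Gain: Δc = 3.6446 − 3.2684 ≈ 0.3763.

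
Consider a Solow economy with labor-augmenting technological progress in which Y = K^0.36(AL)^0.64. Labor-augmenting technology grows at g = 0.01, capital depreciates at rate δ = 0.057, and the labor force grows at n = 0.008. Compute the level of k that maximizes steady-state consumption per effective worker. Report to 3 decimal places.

k_gold ≈ 11.600

Break-even investment rate: n + g + δ = 0.008 + 0.01 + 0.057 = 0.075.
Golden rule sets MPK = n+g+δ: 0.36·k^(0.36−1) = 0.075, so k_gold = (0.36/0.075)^(1/0.64) ≈ 11.5995.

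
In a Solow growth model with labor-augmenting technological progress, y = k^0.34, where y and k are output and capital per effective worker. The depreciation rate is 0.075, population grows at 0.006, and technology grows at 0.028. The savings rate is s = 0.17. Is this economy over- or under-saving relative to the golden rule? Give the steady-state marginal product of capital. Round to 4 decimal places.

under-saving; MPK ≈ 0.2180

Break-even investment rate: n + g + δ = 0.006 + 0.028 + 0.075 = 0.109.
Steady-state k*: s·k^0.34 = 0.109·k gives k* = (0.17/0.109)^(1/0.66) ≈ 1.9609.
MPK = 0.34·1.9609^(-0.66) ≈ 0.2180.
MPK > n+g+δ = 0.109, so the economy is dynamically efficient (under-saving).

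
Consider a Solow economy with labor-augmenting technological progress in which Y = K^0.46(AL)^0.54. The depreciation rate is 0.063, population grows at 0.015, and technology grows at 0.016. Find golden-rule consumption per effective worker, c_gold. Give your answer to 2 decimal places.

Capital per effective worker breaks even when investment replaces (n + g + δ)·k; here n + g + δ = 0.094.
At the golden rule the marginal product of capital equals n+g+δ: 0.46·k^(0.46−1) = 0.094. Solving, k_gold = (0.46/0.094)^(1/0.54) ≈ 18.9275.
y_gold = 18.9275^0.46 ≈ 3.8678.
c_gold = y_gold − (n+g+δ)·k_gold = 3.8678 − 0.094·18.9275 ≈ 2.0886.

c_gold ≈ 2.09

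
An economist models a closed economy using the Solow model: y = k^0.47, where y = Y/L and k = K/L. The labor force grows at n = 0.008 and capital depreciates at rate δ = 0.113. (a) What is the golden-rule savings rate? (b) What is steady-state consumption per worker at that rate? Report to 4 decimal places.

(a) s_gold = 0.4700; (b) c_gold ≈ 1.7655

n + δ = 0.008 + 0.113 = 0.121.
For Cobb-Douglas, s_gold equals capital's share: s_gold = 0.47.
At the golden rule the marginal product of capital equals n+δ: 0.47·k^(0.47−1) = 0.121. Solving, k_gold = (0.47/0.121)^(1/0.53) ≈ 12.9393.
y_gold = 12.9393^0.47 ≈ 3.3312; c_gold = (1−0.47)·y_gold ≈ 1.7655.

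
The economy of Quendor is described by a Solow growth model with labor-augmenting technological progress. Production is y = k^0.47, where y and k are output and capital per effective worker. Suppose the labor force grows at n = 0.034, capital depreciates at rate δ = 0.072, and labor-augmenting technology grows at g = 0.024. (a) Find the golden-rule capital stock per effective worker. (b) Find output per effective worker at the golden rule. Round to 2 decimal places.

n + g + δ = 0.034 + 0.024 + 0.072 = 0.13.
At the golden rule the marginal product of capital equals n+g+δ: 0.47·k^(0.47−1) = 0.13. Solving, k_gold = (0.47/0.13)^(1/0.53) ≈ 11.3011.
y_gold = 11.3011^0.47 ≈ 3.1258.

(a) k_gold ≈ 11.30; (b) y_gold ≈ 3.13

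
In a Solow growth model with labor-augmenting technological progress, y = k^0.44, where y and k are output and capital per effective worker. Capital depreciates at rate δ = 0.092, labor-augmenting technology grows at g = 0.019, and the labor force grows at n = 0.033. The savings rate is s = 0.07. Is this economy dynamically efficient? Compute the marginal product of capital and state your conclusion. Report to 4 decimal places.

dynamically efficient; MPK ≈ 0.9051

Break-even investment rate: n + g + δ = 0.033 + 0.019 + 0.092 = 0.144.
Steady-state k*: s·k^0.44 = 0.144·k gives k* = (0.07/0.144)^(1/0.56) ≈ 0.2758.
MPK = 0.44·0.2758^(-0.56) ≈ 0.9051.
MPK > n+g+δ = 0.144, so the economy is dynamically efficient (under-saving).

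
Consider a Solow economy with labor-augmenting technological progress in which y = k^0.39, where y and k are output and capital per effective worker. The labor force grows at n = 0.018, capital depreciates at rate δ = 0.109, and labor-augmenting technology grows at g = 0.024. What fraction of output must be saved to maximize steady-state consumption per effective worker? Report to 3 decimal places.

The effective depreciation rate is n + g + δ = 0.018 + 0.024 + 0.109 = 0.151.
At the golden rule MPK = n+g+δ, and in any Cobb-Douglas steady state s = (n+g+δ)·k/y = MPK·k/y = capital's share 0.39.

s_gold = 0.390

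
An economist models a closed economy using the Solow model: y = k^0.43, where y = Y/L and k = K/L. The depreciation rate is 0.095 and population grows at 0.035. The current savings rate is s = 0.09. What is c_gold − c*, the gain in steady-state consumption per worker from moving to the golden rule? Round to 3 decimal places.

Δc ≈ 0.716

Break-even investment rate: n + δ = 0.035 + 0.095 = 0.13.
Current steady state (s = 0.09): k* = (0.09/0.13)^(1/0.57) ≈ 0.5246, y* = 0.5246^0.43 ≈ 0.7577, c* = (1−0.09)·0.7577 ≈ 0.6895.
Golden rule sets MPK = n+δ: 0.43·k^(0.43−1) = 0.13, so k_gold = (0.43/0.13)^(1/0.57) ≈ 8.1554.
y_gold = 8.1554^0.43 ≈ 2.4656, c_gold = y_gold − 0.13·k_gold ≈ 1.4054.
Gain: Δc = 1.4054 − 0.6895 ≈ 0.7158.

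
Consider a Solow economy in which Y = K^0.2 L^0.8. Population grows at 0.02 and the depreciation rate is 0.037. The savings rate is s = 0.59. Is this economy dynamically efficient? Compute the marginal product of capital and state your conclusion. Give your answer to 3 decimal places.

n + δ = 0.02 + 0.037 = 0.057.
Steady-state k*: s·k^0.2 = 0.057·k gives k* = (0.59/0.057)^(1/0.8) ≈ 18.5661.
MPK = 0.2·18.5661^(-0.8) ≈ 0.0193.
MPK < n+δ = 0.057, so the economy is dynamically inefficient (over-saving).

dynamically inefficient; MPK ≈ 0.019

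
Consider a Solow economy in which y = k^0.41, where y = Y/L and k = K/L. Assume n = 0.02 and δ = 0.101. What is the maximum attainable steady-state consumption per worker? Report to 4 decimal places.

n + δ = 0.02 + 0.101 = 0.121.
Setting f'(k) = n+δ gives 0.41·k^(0.41−1) = 0.121, hence k_gold = (0.41/0.121)^(1/0.59) ≈ 7.9123.
y_gold = 7.9123^0.41 ≈ 2.3351.
c_gold = y_gold − (n+δ)·k_gold = 2.3351 − 0.121·7.9123 ≈ 1.3777.

c_gold ≈ 1.3777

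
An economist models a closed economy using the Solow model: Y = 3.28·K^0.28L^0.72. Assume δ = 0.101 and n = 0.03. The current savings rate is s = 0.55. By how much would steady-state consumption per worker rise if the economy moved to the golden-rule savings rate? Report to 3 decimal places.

n + δ = 0.03 + 0.101 = 0.131.
Current steady state (s = 0.55): k* = (0.55·3.28/0.131)^(1/0.72) ≈ 38.1853, y* = 3.28·38.1853^0.28 ≈ 9.0950, c* = (1−0.55)·9.0950 ≈ 4.0928.
Setting f'(k) = n+δ gives 0.28·3.28·k^(0.28−1) = 0.131, hence k_gold = (0.28·3.28/0.131)^(1/0.72) ≈ 14.9509.
y_gold = 3.28·14.9509^0.28 ≈ 6.9949, c_gold = y_gold − 0.131·k_gold ≈ 5.0363.
Gain: Δc = 5.0363 − 4.0928 ≈ 0.9435.

Δc ≈ 0.944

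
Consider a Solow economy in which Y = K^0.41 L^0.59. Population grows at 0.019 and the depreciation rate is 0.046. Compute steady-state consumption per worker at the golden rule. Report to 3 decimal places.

c_gold ≈ 2.122

The effective depreciation rate is n + δ = 0.019 + 0.046 = 0.065.
Setting f'(k) = n+δ gives 0.41·k^(0.41−1) = 0.065, hence k_gold = (0.41/0.065)^(1/0.59) ≈ 22.6836.
y_gold = 22.6836^0.41 ≈ 3.5962.
c_gold = y_gold − (n+δ)·k_gold = 3.5962 − 0.065·22.6836 ≈ 2.1218.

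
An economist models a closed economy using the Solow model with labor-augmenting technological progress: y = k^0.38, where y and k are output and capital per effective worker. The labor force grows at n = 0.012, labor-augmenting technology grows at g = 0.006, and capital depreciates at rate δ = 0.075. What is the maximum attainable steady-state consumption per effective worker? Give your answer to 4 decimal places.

c_gold ≈ 1.4691

The effective depreciation rate is n + g + δ = 0.012 + 0.006 + 0.075 = 0.093.
Golden rule sets MPK = n+g+δ: 0.38·k^(0.38−1) = 0.093, so k_gold = (0.38/0.093)^(1/0.62) ≈ 9.6821.
y_gold = 9.6821^0.38 ≈ 2.3696.
c_gold = y_gold − (n+g+δ)·k_gold = 2.3696 − 0.093·9.6821 ≈ 1.4691.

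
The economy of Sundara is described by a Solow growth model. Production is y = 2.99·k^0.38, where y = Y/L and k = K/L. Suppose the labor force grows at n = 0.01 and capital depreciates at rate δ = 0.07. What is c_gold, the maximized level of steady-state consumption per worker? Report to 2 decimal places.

The effective depreciation rate is n + δ = 0.01 + 0.07 = 0.08.
At the golden rule the marginal product of capital equals n+δ: 0.38·2.99·k^(0.38−1) = 0.08. Solving, k_gold = (0.38·2.99/0.08)^(1/0.62) ≈ 72.2192.
y_gold = 2.99·72.2192^0.38 ≈ 15.2041.
c_gold = y_gold − (n+δ)·k_gold = 15.2041 − 0.08·72.2192 ≈ 9.4265.

c_gold ≈ 9.43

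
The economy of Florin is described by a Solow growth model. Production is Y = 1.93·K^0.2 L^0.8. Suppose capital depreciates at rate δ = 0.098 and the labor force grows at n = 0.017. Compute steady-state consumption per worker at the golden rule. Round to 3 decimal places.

c_gold ≈ 2.090

The effective depreciation rate is n + δ = 0.017 + 0.098 = 0.115.
Golden rule sets MPK = n+δ: 0.2·1.93·k^(0.2−1) = 0.115, so k_gold = (0.2·1.93/0.115)^(1/0.8) ≈ 4.5432.
y_gold = 1.93·4.5432^0.2 ≈ 2.6123.
c_gold = y_gold − (n+δ)·k_gold = 2.6123 − 0.115·4.5432 ≈ 2.0899.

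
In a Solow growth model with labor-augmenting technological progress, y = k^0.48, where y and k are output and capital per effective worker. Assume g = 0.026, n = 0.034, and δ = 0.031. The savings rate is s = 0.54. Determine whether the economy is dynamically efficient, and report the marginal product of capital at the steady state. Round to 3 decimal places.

Capital per effective worker breaks even when investment replaces (n + g + δ)·k; here n + g + δ = 0.091.
Steady-state k*: s·k^0.48 = 0.091·k gives k* = (0.54/0.091)^(1/0.52) ≈ 30.7055.
MPK = 0.48·30.7055^(-0.52) ≈ 0.0809.
MPK < n+g+δ = 0.091, so the economy is dynamically inefficient (over-saving).

dynamically inefficient; MPK ≈ 0.081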